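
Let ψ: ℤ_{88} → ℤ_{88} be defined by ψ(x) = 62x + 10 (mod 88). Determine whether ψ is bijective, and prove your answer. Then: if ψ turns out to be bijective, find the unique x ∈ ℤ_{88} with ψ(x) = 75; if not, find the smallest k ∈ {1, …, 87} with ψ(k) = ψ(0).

44

Recall that injectivity means: for all u, v in the domain, ψ(u) = ψ(v) implies u = v.
We have gcd(62, 88) = 2 > 1. Taking u = 0 and v = 44: ψ(0) = 10 and ψ(44) = 62·44 + 10 = 2738 ≡ 10 (mod 88).
So ψ(0) = ψ(44) while 0 ≠ 44, thus ψ is not injective, hence not bijective.
Since ψ is not bijective, we find the least positive k with ψ(k) = ψ(0): this means 62k ≡ 0 (mod 88), i.e. 88 ∣ 62k. Since gcd(62, 88) = 2, dividing through by 2 this holds exactly when 44 ∣ 31k, and as gcd(31, 44) = 1, exactly when 44 ∣ k.
The smallest positive such k is 44.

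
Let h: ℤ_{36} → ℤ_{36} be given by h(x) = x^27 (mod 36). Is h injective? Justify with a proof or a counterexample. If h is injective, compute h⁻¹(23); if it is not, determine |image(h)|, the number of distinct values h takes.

9

h(0) = 0^27 = 0.
h(6): Repeated squaring mod 36: 6^1 ≡ 6, 6^2 ≡ 6² = 36 ≡ 0, 6^4 ≡ 0² = 0, 6^8 ≡ 0² = 0, 6^16 ≡ 0² = 0. Since 27 = 16 + 8 + 2 + 1, 6^27 ≡ 0·0·0·6: 0·0 = 0, then 0·0 = 0, then 0·6 = 0. So 6^27 ≡ 0 (mod 36).
So h(0) = h(6) = 0 while 0 ≠ 6, so h is not injective.
Since h is not injective, we determine |image(h)|. Computing x^27 mod 36 for each x (by repeated squaring, reducing mod 36 at every step), the values h(0), h(1), …, h(35) are: 0, 1, 8, 27, 28, 17, 0, 19, 8, 9, 28, 35, 0, 1, 8, 27, 28, 17, 0, 19, 8, 9, 28, 35, 0, 1, 8, 27, 28, 17, 0, 19, 8, 9, 28, 35.
The distinct values are {0, 1, 8, 9, 17, 19, 27, 28, 35}; there are 9 of them.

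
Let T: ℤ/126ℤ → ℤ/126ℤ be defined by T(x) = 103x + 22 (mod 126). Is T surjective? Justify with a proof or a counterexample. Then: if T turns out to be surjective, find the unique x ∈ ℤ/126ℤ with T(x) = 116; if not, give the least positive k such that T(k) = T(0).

Recall that T is surjective if every y in the codomain equals T(x) for some x in the domain.
Since gcd(103, 126) = 1, 103 is invertible modulo 126. Euclid's algorithm: 126 = 1·103 + 23, 103 = 4·23 + 11, 23 = 2·11 + 1; back-substituting gives 1 = 115·103 − 94·126, so 103⁻¹ ≡ 115 (mod 126).
Then y ↦ 115(y − 22) is a two-sided inverse to T, so every y ∈ ℤ/126ℤ has a preimage.
Thus T is surjective.
Since T is surjective, we compute T⁻¹(116): solve 103x + 22 ≡ 116 (mod 126), i.e. 103x ≡ 94 (mod 126).
Multiplying by 103⁻¹ = 115 gives x ≡ 115·94 = 10810 = 85·126 + 100 ≡ 100 (mod 126).
Check: T(100) = 103·100 + 22 = 10322 = 81·126 + 116 ≡ 116 (mod 126).

100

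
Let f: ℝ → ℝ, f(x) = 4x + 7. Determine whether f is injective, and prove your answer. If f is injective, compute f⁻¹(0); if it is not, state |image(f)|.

-7/4

Suppose f(a) = f(b). Then 4a + 7 = 4b + 7, therefore 4a = 4b, therefore a = b.
So f is injective.
Since f is injective, we compute f⁻¹(0) = (0 − 7)/4 = −7/4.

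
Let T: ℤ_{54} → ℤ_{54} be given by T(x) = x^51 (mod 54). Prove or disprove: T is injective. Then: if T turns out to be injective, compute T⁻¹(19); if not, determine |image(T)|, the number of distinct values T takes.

T(0) = 0^51 = 0.
T(6): Repeated squaring mod 54: 6^1 ≡ 6, 6^2 ≡ 6² = 36, 6^4 ≡ 36² = 1296 ≡ 0, 6^8 ≡ 0² = 0, 6^16 ≡ 0² = 0, 6^32 ≡ 0² = 0. Since 51 = 32 + 16 + 2 + 1, 6^51 ≡ 0·0·36·6: 0·0 = 0, then 0·36 = 0, then 0·6 = 0. So 6^51 ≡ 0 (mod 54).
So T(0) = T(6) = 0 while 0 ≠ 6, therefore T is not injective.
Since T is not injective, we determine |image(T)|. Computing x^51 mod 54 for each x (by repeated squaring, reducing mod 54 at every step), the values T(0), T(1), …, T(53) are: 0, 1, 44, 27, 46, 35, 0, 37, 26, 27, 28, 17, 0, 19, 8, 27, 10, 53, 0, 1, 44, 27, 46, 35, 0, 37, 26, 27, 28, 17, 0, 19, 8, 27, 10, 53, 0, 1, 44, 27, 46, 35, 0, 37, 26, 27, 28, 17, 0, 19, 8, 27, 10, 53.
The distinct values are {0, 1, 8, 10, 17, 19, 26, 27, 28, 35, 37, 44, 46, 53}; there are 14 of them.

14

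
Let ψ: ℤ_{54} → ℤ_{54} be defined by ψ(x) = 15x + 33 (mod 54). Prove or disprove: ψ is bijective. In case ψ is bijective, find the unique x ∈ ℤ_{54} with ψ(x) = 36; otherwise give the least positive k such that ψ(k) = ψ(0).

By definition, ψ is injective when ψ(s) = ψ(t) forces s = t.
We have gcd(15, 54) = 3 > 1. Taking s = 0 and t = 18: ψ(0) = 33 and ψ(18) = 15·18 + 33 = 303 ≡ 33 (mod 54).
So ψ(0) = ψ(18) while 0 ≠ 18, thus ψ is not injective, hence not bijective.
Since ψ is not bijective, we find the least positive k with ψ(k) = ψ(0): this means 15k ≡ 0 (mod 54), i.e. 54 ∣ 15k. Since gcd(15, 54) = 3, dividing through by 3 this holds exactly when 18 ∣ 5k, and as gcd(5, 18) = 1, exactly when 18 ∣ k.
The smallest positive such k is 18.

18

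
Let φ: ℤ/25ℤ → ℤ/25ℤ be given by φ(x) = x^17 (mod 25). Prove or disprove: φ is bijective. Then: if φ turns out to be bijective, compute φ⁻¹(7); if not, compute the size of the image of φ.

φ(0) = 0^17 = 0.
φ(5): Repeated squaring mod 25: 5^1 ≡ 5, 5^2 ≡ 5² = 25 ≡ 0, 5^4 ≡ 0² = 0, 5^8 ≡ 0² = 0, 5^16 ≡ 0² = 0. Since 17 = 16 + 1, 5^17 ≡ 0·5: 0·5 = 0. So 5^17 ≡ 0 (mod 25).
So φ(0) = φ(5) = 0 while 0 ≠ 5, therefore φ is not injective, hence not bijective.
Since φ is not bijective, we determine |image(φ)|. Computing x^17 mod 25 for each x (by repeated squaring, reducing mod 25 at every step), the values φ(0), φ(1), …, φ(24) are: 0, 1, 22, 13, 9, 0, 11, 7, 23, 19, 0, 21, 17, 8, 4, 0, 6, 2, 18, 14, 0, 16, 12, 3, 24.
The distinct values are {0, 1, 2, 3, 4, 6, 7, 8, 9, 11, 12, 13, 14, 16, 17, 18, 19, 21, 22, 23, 24}; there are 21 of them.

21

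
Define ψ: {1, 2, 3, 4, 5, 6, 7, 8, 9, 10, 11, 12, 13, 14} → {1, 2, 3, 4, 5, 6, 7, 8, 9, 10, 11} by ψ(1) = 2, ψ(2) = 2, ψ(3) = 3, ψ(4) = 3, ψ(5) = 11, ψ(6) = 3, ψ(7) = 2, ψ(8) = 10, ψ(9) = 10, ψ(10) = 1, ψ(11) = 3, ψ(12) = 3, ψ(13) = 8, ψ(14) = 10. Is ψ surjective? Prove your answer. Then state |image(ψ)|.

No element maps to 4, so ψ is not surjective.
The image of ψ is {1, 2, 3, 8, 10, 11}, which has 6 elements.

6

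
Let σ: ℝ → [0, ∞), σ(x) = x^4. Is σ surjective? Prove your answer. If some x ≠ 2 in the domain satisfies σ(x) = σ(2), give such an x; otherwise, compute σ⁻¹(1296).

For any y ∈ [0, ∞), x = y^{1/4} ∈ ℝ satisfies x^4 = y, so σ is surjective.
For the follow-up, such an x exists: taking x = −2 ∈ ℝ gives σ(−2) = 16 = σ(2) with −2 ≠ 2.

-2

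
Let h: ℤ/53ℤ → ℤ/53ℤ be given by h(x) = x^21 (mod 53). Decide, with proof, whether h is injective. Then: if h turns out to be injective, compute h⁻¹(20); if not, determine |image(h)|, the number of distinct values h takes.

Since 53 is prime, the nonzero elements of ℤ/53ℤ form a cyclic group of order 52.
As gcd(21, 52) = 1, raising to the 21st power is a bijection on this group: if u^21 ≡ v^21 then (uv^{−1})^21 = 1, and the only element of order dividing gcd(21, 52) = 1 is 1, so u = v.
With h(0) = 0 this makes h injective on all of ℤ/53ℤ, hence bijective (finite equal-size domain and codomain). In particular h is injective.
Since h is injective, we find the preimage of 20. The inverse of x ↦ x^21 on (ℤ/53ℤ)^× is x ↦ x^5, because 21·5 = 105 = 2·52 + 1 ≡ 1 (mod 52) and x^{52} = 1 for x ≠ 0 (Fermat). So h⁻¹(20) = 20^5 mod 53.
Repeated squaring mod 53: 20^1 ≡ 20, 20^2 ≡ 20² = 400 ≡ 29, 20^4 ≡ 29² = 841 ≡ 46. Since 5 = 4 + 1, 20^5 ≡ 46·20: 46·20 = 920 ≡ 19. So 20^5 ≡ 19 (mod 53).
Hence h⁻¹(20) = 19.

19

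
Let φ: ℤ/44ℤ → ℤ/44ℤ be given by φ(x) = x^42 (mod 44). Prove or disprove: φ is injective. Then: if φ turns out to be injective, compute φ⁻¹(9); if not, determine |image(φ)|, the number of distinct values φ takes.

12

φ(10): Repeated squaring mod 44: 10^1 ≡ 10, 10^2 ≡ 10² = 100 ≡ 12, 10^4 ≡ 12² = 144 ≡ 12, 10^8 ≡ 12² = 144 ≡ 12, 10^16 ≡ 12² = 144 ≡ 12, 10^32 ≡ 12² = 144 ≡ 12. Since 42 = 32 + 8 + 2, 10^42 ≡ 12·12·12: 12·12 = 144 ≡ 12, then 12·12 = 144 ≡ 12. So 10^42 ≡ 12 (mod 44).
φ(12): Repeated squaring mod 44: 12^1 ≡ 12, 12^2 ≡ 12² = 144 ≡ 12, 12^4 ≡ 12² = 144 ≡ 12, 12^8 ≡ 12² = 144 ≡ 12, 12^16 ≡ 12² = 144 ≡ 12, 12^32 ≡ 12² = 144 ≡ 12. Since 42 = 32 + 8 + 2, 12^42 ≡ 12·12·12: 12·12 = 144 ≡ 12, then 12·12 = 144 ≡ 12. So 12^42 ≡ 12 (mod 44).
So φ(10) = φ(12) = 12 while 10 ≠ 12, therefore φ is not injective.
Since φ is not injective, we determine |image(φ)|. Computing x^42 mod 44 for each x (by repeated squaring, reducing mod 44 at every step), the values φ(0), φ(1), …, φ(43) are: 0, 1, 4, 9, 16, 25, 36, 5, 20, 37, 12, 33, 12, 37, 20, 5, 36, 25, 16, 9, 4, 1, 0, 1, 4, 9, 16, 25, 36, 5, 20, 37, 12, 33, 12, 37, 20, 5, 36, 25, 16, 9, 4, 1.
The distinct values are {0, 1, 4, 5, 9, 12, 16, 20, 25, 33, 36, 37}; there are 12 of them.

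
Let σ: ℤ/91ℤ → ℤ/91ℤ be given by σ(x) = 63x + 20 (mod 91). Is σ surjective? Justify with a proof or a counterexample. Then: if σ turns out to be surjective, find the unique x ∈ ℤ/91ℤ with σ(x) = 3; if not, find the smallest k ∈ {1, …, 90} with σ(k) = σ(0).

13

Since gcd(63, 91) = 7, we have 63x ≡ 0 (mod 7) for all x, so σ(x) ≡ 6 (mod 7).
But 0 ≢ 6 (mod 7), so 0 ∈ ℤ/91ℤ has no preimage. So σ is not surjective.
Since σ is not surjective, we find the least positive k with σ(k) = σ(0): this means 63k ≡ 0 (mod 91), i.e. 91 ∣ 63k. Since gcd(63, 91) = 7, dividing through by 7 this holds exactly when 13 ∣ 9k, and as gcd(9, 13) = 1, exactly when 13 ∣ k.
The smallest positive such k is 13.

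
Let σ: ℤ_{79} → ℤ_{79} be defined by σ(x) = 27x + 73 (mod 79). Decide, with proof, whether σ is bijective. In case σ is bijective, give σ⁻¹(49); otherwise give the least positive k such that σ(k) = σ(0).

43

By definition, σ is injective when σ(x_1) = σ(x_2) forces x_1 = x_2.
Suppose σ(x_1) = σ(x_2) in ℤ_{79}. Then 27x_1 + 73 ≡ 27x_2 + 73 (mod 79), so 27(x_1 − x_2) ≡ 0 (mod 79).
Since gcd(27, 79) = 1, 27 is invertible modulo 79, hence x_1 − x_2 ≡ 0 (mod 79), i.e. x_1 = x_2.
We now compute 27⁻¹ mod 79 explicitly. Euclid's algorithm: 79 = 2·27 + 25, 27 = 1·25 + 2, 25 = 12·2 + 1; back-substituting gives 1 = 41·27 − 14·79, so 27⁻¹ ≡ 41 (mod 79).
Then y ↦ 41(y − 73) is a two-sided inverse to σ, so every y ∈ ℤ_{79} has a preimage.
Hence σ is bijective.
Since σ is bijective, we compute σ⁻¹(49): solve 27x + 73 ≡ 49 (mod 79), i.e. 27x ≡ 55 (mod 79).
Multiplying by 27⁻¹ = 41 gives x ≡ 41·55 = 2255 = 28·79 + 43 ≡ 43 (mod 79).
Check: σ(43) = 27·43 + 73 = 1234 = 15·79 + 49 ≡ 49 (mod 79).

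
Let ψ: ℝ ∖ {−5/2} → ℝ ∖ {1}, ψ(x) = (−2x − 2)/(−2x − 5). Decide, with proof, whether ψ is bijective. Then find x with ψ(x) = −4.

Suppose ψ(u) = ψ(v). Cross-multiplying: (−2u − 2)(−2v − 5) = (−2v − 2)(−2u − 5).
Expanding both sides and cancelling the symmetric terms leaves 6·(u − v) = 0. Since 6 ≠ 0, u = v. So ψ is injective.
For any y ≠ 1, solving y(−2x − 5) = −2x − 2 for x gives a well-defined x ≠ −5/2. So ψ is surjective.
So ψ is bijective.
Solving ψ(x) = −4: cross-multiplying gives −2x − 2 = −4(−2x − 5), which rearranges to −10x = 22, so x = −11/5.

-11/5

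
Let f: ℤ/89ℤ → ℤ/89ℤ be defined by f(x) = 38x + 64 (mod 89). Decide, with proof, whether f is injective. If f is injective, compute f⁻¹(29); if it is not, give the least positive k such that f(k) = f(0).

By definition, f is injective when f(a) = f(b) forces a = b.
Suppose f(a) = f(b) in ℤ/89ℤ. Then 38a + 64 ≡ 38b + 64 (mod 89), therefore 38(a − b) ≡ 0 (mod 89).
Since gcd(38, 89) = 1, 38 is invertible modulo 89, hence a − b ≡ 0 (mod 89), i.e. a = b.
So f is injective.
We now compute 38⁻¹ mod 89 explicitly. Euclid's algorithm: 89 = 2·38 + 13, 38 = 2·13 + 12, 13 = 1·12 + 1; back-substituting gives 1 = 82·38 − 35·89, so 38⁻¹ ≡ 82 (mod 89).
Since f is injective, we find f⁻¹(29): we need 38x ≡ 29 − 64 ≡ 54 (mod 89). Using 38⁻¹ = 82: x ≡ 82·54 = 4428 = 49·89 + 67, so x = 67.
Check: f(67) = 38·67 + 64 = 2610 = 29·89 + 29 ≡ 29 (mod 89).

67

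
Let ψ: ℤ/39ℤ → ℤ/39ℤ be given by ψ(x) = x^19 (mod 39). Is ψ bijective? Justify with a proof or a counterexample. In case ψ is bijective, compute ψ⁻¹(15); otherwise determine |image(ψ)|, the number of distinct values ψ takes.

24

Computing x^19 mod 39 for each x (by repeated squaring, reducing mod 39 at every step), the values ψ(0), ψ(1), …, ψ(38) are: 0, 1, 11, 3, 4, 8, 33, 19, 5, 9, 10, 2, 12, 13, 14, 24, 16, 17, 21, 7, 32, 18, 22, 23, 15, 25, 26, 27, 37, 29, 30, 34, 20, 6, 31, 35, 36, 28, 38.
Every element of ℤ/39ℤ appears exactly once in this list, so ψ is a bijection, and in particular bijective.
Since ψ is bijective, we read off the preimage of 15 from the same table: ψ(24) = 15, so ψ⁻¹(15) = 24.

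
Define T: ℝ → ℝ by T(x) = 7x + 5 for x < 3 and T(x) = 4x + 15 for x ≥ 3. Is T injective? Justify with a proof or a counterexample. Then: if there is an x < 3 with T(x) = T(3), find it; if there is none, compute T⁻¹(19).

2

Both pieces are strictly increasing (slopes 7 and 4), so each is injective on its own interval.
The left piece maps (−∞, 3) onto (−∞, 26); the right piece maps [3, ∞) onto [27, ∞).
These images are disjoint, so no value is attained by both pieces. Therefore T is injective.
Because the two images are disjoint, no x < 3 has T(x) = T(3), so we compute T⁻¹(19): 19 lies in (−∞, 26), so solve 7x + 5 = 19: x = (19 − 5)/7 = 2.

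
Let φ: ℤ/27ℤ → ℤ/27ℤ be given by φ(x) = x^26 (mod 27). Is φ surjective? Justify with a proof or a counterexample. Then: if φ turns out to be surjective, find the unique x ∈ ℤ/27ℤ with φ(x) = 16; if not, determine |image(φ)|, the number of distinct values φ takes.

10

φ(0) = 0^26 = 0.
φ(3): Repeated squaring mod 27: 3^1 ≡ 3, 3^2 ≡ 3² = 9, 3^4 ≡ 9² = 81 ≡ 0, 3^8 ≡ 0² = 0, 3^16 ≡ 0² = 0. Since 26 = 16 + 8 + 2, 3^26 ≡ 0·0·9: 0·0 = 0, then 0·9 = 0. So 3^26 ≡ 0 (mod 27).
So φ(0) = φ(3) = 0 while 0 ≠ 3, thus φ is not injective.
A non-injective map from the 27-element set ℤ/27ℤ to itself takes at most 26 distinct values, so it cannot be surjective. Therefore φ is not surjective.
Since φ is not surjective, we determine |image(φ)|. Computing x^26 mod 27 for each x (by repeated squaring, reducing mod 27 at every step), the values φ(0), φ(1), …, φ(26) are: 0, 1, 13, 0, 7, 16, 0, 4, 10, 0, 19, 22, 0, 25, 25, 0, 22, 19, 0, 10, 4, 0, 16, 7, 0, 13, 1.
The distinct values are {0, 1, 4, 7, 10, 13, 16, 19, 22, 25}; there are 10 of them.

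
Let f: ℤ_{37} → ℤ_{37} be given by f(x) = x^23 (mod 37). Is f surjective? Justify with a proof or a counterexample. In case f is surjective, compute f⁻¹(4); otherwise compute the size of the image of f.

21

Since 37 is prime, the nonzero elements of ℤ_{37} form a cyclic group of order 36.
As gcd(23, 36) = 1, raising to the 23rd power is a bijection on this group: if x_1^23 ≡ x_2^23 then (x_1x_2^{−1})^23 = 1, and the only element of order dividing gcd(23, 36) = 1 is 1, so x_1 = x_2.
With f(0) = 0 this makes f injective on all of ℤ_{37}, hence bijective (finite equal-size domain and codomain). In particular f is surjective.
Since f is surjective, we find the preimage of 4. The inverse of x ↦ x^23 on (ℤ_{37})^× is x ↦ x^11, because 23·11 = 253 = 7·36 + 1 ≡ 1 (mod 36) and x^{36} = 1 for x ≠ 0 (Fermat). So f⁻¹(4) = 4^11 mod 37.
Repeated squaring mod 37: 4^1 ≡ 4, 4^2 ≡ 4² = 16, 4^4 ≡ 16² = 256 ≡ 34, 4^8 ≡ 34² = 1156 ≡ 9. Since 11 = 8 + 2 + 1, 4^11 ≡ 9·16·4: 9·16 = 144 ≡ 33, then 33·4 = 132 ≡ 21. So 4^11 ≡ 21 (mod 37).
Hence f⁻¹(4) = 21.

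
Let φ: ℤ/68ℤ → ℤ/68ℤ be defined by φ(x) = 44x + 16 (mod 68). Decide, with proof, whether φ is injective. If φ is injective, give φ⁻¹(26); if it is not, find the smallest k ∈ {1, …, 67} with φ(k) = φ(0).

17

We have gcd(44, 68) = 4 > 1. Taking x_1 = 0 and x_2 = 17: φ(0) = 16 and φ(17) = 44·17 + 16 = 764 ≡ 16 (mod 68).
So φ(0) = φ(17) while 0 ≠ 17, therefore φ is not injective.
Since φ is not injective, we find the least positive k with φ(k) = φ(0): this means 44k ≡ 0 (mod 68), i.e. 68 ∣ 44k. Since gcd(44, 68) = 4, dividing through by 4 this holds exactly when 17 ∣ 11k, and as gcd(11, 17) = 1, exactly when 17 ∣ k.
The smallest positive such k is 17.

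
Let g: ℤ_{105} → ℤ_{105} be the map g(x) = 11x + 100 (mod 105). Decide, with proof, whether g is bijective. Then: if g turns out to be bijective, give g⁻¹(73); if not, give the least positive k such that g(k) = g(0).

Suppose g(a) = g(b) in ℤ_{105}. Then 11a + 100 ≡ 11b + 100 (mod 105), hence 11(a − b) ≡ 0 (mod 105).
Since gcd(11, 105) = 1, 11 is invertible modulo 105, therefore a − b ≡ 0 (mod 105), i.e. a = b.
We now compute 11⁻¹ mod 105 explicitly. Euclid's algorithm: 105 = 9·11 + 6, 11 = 1·6 + 5, 6 = 1·5 + 1; back-substituting gives 1 = 86·11 − 9·105, so 11⁻¹ ≡ 86 (mod 105).
For any y ∈ ℤ_{105}, x = 86(y − 100) mod 105 satisfies g(x) = 11·86(y − 100) + 100 ≡ y (since 11·86 ≡ 1 mod 105). So every y has a preimage.
Hence g is bijective.
Since g is bijective, we compute g⁻¹(73): solve 11x + 100 ≡ 73 (mod 105), i.e. 11x ≡ 78 (mod 105).
Multiplying by 11⁻¹ = 86 gives x ≡ 86·78 = 6708 = 63·105 + 93 ≡ 93 (mod 105).
Check: g(93) = 11·93 + 100 = 1123 = 10·105 + 73 ≡ 73 (mod 105).

93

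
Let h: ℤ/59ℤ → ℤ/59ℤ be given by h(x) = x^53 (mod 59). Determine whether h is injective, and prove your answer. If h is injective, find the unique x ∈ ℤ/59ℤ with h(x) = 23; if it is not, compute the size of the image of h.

Since 59 is prime, the nonzero elements of ℤ/59ℤ form a cyclic group of order 58.
As gcd(53, 58) = 1, raising to the 53rd power is a bijection on this group: if a^53 ≡ b^53 then (ab^{−1})^53 = 1, and the only element of order dividing gcd(53, 58) = 1 is 1, so a = b.
With h(0) = 0 this makes h injective on all of ℤ/59ℤ, hence bijective (finite equal-size domain and codomain). In particular h is injective.
Since h is injective, we find the preimage of 23. The inverse of x ↦ x^53 on (ℤ/59ℤ)^× is x ↦ x^23, because 53·23 = 1219 = 21·58 + 1 ≡ 1 (mod 58) and x^{58} = 1 for x ≠ 0 (Fermat). So h⁻¹(23) = 23^23 mod 59.
Repeated squaring mod 59: 23^1 ≡ 23, 23^2 ≡ 23² = 529 ≡ 57, 23^4 ≡ 57² = 3249 ≡ 4, 23^8 ≡ 4² = 16, 23^16 ≡ 16² = 256 ≡ 20. Since 23 = 16 + 4 + 2 + 1, 23^23 ≡ 20·4·57·23: 20·4 = 80 ≡ 21, then 21·57 = 1197 ≡ 17, then 17·23 = 391 ≡ 37. So 23^23 ≡ 37 (mod 59).
Hence h⁻¹(23) = 37.

37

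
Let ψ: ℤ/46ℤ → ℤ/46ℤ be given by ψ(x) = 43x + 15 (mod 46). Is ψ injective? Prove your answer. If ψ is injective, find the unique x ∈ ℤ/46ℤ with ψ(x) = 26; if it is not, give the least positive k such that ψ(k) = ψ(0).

If ψ(s) = ψ(t), then 43s ≡ 43t (mod 46). Because gcd(43, 46) = 1, we may cancel 43 to get s ≡ t (mod 46).
Therefore ψ is injective.
We now compute 43⁻¹ mod 46 explicitly. Euclid's algorithm: 46 = 1·43 + 3, 43 = 14·3 + 1; back-substituting gives 1 = 15·43 − 14·46, so 43⁻¹ ≡ 15 (mod 46).
Since ψ is injective, we compute ψ⁻¹(26): solve 43x + 15 ≡ 26 (mod 46), i.e. 43x ≡ 11 (mod 46).
Multiplying by 43⁻¹ = 15 gives x ≡ 15·11 = 165 = 3·46 + 27 ≡ 27 (mod 46).
Check: ψ(27) = 43·27 + 15 = 1176 = 25·46 + 26 ≡ 26 (mod 46).

27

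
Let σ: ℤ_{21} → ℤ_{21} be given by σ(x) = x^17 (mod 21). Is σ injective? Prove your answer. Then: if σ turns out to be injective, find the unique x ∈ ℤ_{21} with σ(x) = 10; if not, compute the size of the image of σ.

Computing x^17 mod 21 for each x (by repeated squaring, reducing mod 21 at every step), the values σ(0), σ(1), …, σ(20) are: 0, 1, 11, 12, 16, 17, 6, 7, 8, 18, 19, 2, 3, 13, 14, 15, 4, 5, 9, 10, 20.
Every element of ℤ_{21} appears exactly once in this list, so σ is a bijection, and in particular injective.
Since σ is injective, we read off the preimage of 10 from the same table: σ(19) = 10, so σ⁻¹(10) = 19.

19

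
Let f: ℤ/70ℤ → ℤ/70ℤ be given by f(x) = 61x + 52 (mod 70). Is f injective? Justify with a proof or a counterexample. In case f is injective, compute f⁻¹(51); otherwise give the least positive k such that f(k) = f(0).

39

Recall: injectivity means: for all s, t in the domain, f(s) = f(t) implies s = t.
If f(s) = f(t), then 61s ≡ 61t (mod 70). Because gcd(61, 70) = 1, we may cancel 61 to get s ≡ t (mod 70).
Therefore f is injective.
We now compute 61⁻¹ mod 70 explicitly. Euclid's algorithm: 70 = 1·61 + 9, 61 = 6·9 + 7, 9 = 1·7 + 2, 7 = 3·2 + 1; back-substituting gives 1 = 31·61 − 27·70, so 61⁻¹ ≡ 31 (mod 70).
Since f is injective, we find f⁻¹(51): we need 61x ≡ 51 − 52 ≡ 69 (mod 70). Using 61⁻¹ = 31: x ≡ 31·69 = 2139 = 30·70 + 39, so x = 39.
Check: f(39) = 61·39 + 52 = 2431 = 34·70 + 51 ≡ 51 (mod 70).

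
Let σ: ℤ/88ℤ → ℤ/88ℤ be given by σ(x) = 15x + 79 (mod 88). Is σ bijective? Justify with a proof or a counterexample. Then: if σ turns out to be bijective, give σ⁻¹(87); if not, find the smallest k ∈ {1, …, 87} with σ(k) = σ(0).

24

Suppose σ(s) = σ(t) in ℤ/88ℤ. Then 15s + 79 ≡ 15t + 79 (mod 88), so 15(s − t) ≡ 0 (mod 88).
Since gcd(15, 88) = 1, 15 is invertible modulo 88, therefore s − t ≡ 0 (mod 88), i.e. s = t.
We now compute 15⁻¹ mod 88 explicitly. Euclid's algorithm: 88 = 5·15 + 13, 15 = 1·13 + 2, 13 = 6·2 + 1; back-substituting gives 1 = 47·15 − 8·88, so 15⁻¹ ≡ 47 (mod 88).
For any y ∈ ℤ/88ℤ, x = 47(y − 79) mod 88 satisfies σ(x) = 15·47(y − 79) + 79 ≡ y (since 15·47 ≡ 1 mod 88). So every y has a preimage.
So σ is bijective.
Since σ is bijective, we compute σ⁻¹(87): solve 15x + 79 ≡ 87 (mod 88), i.e. 15x ≡ 8 (mod 88).
Multiplying by 15⁻¹ = 47 gives x ≡ 47·8 = 376 = 4·88 + 24 ≡ 24 (mod 88).
Check: σ(24) = 15·24 + 79 = 439 = 4·88 + 87 ≡ 87 (mod 88).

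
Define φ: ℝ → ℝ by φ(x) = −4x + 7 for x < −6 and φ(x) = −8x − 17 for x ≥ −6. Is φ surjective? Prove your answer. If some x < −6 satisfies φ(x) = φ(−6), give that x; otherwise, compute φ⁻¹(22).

Both pieces are strictly decreasing (slopes −4 and −8), so each is injective on its own interval.
The left piece maps (−∞, −6) onto (31, ∞); the right piece maps [−6, ∞) onto (−∞, 31].
These images together cover ℝ, so φ is surjective.
Because the two images are disjoint, no x < −6 has φ(x) = φ(−6), so we compute φ⁻¹(22): 22 lies in (−∞, 31], so solve −8x − 17 = 22: x = (22 + 17)/(−8) = −39/8.

-39/8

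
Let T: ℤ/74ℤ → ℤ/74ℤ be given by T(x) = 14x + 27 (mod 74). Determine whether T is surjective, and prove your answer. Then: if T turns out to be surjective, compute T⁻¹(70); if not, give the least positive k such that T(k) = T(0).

37

Since gcd(14, 74) = 2, we have 14x ≡ 0 (mod 2) for all x, so T(x) ≡ 1 (mod 2).
But 0 ≢ 1 (mod 2), so 0 ∈ ℤ/74ℤ has no preimage. Hence T is not surjective.
Since T is not surjective, we find the least positive k with T(k) = T(0): this means 14k ≡ 0 (mod 74), i.e. 74 ∣ 14k. Since gcd(14, 74) = 2, dividing through by 2 this holds exactly when 37 ∣ 7k, and as gcd(7, 37) = 1, exactly when 37 ∣ k.
The smallest positive such k is 37.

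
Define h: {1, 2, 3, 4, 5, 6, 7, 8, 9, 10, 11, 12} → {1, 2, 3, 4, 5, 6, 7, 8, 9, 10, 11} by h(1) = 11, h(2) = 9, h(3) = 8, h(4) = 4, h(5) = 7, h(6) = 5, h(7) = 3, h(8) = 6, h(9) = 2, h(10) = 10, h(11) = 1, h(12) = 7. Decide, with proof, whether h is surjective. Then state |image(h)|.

11

Every element of the codomain has a preimage: 1 = h(11), 2 = h(9), 3 = h(7), 4 = h(4), 5 = h(6), 6 = h(8), 7 = h(5), 8 = h(3), 9 = h(2), 10 = h(10), 11 = h(1).
So h is surjective.
The image of h is {1, 2, 3, 4, 5, 6, 7, 8, 9, 10, 11}, which has 11 elements.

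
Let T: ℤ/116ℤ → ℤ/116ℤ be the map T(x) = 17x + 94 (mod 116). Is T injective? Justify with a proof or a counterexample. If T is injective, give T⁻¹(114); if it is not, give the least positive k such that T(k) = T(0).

8

Suppose T(x_1) = T(x_2) in ℤ/116ℤ. Then 17x_1 + 94 ≡ 17x_2 + 94 (mod 116), thus 17(x_1 − x_2) ≡ 0 (mod 116).
Since gcd(17, 116) = 1, 17 is invertible modulo 116, hence x_1 − x_2 ≡ 0 (mod 116), i.e. x_1 = x_2.
Hence T is injective.
We now compute 17⁻¹ mod 116 explicitly. Euclid's algorithm: 116 = 6·17 + 14, 17 = 1·14 + 3, 14 = 4·3 + 2, 3 = 1·2 + 1; back-substituting gives 1 = 41·17 − 6·116, so 17⁻¹ ≡ 41 (mod 116).
Since T is injective, we find T⁻¹(114): we need 17x ≡ 114 − 94 ≡ 20 (mod 116). Using 17⁻¹ = 41: x ≡ 41·20 = 820 = 7·116 + 8, so x = 8.
Check: T(8) = 17·8 + 94 = 230 = 1·116 + 114 ≡ 114 (mod 116).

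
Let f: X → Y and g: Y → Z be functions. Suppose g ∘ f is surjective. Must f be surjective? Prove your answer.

not surjective

No. Take X = {1, 2, 3}, Y = {1, 2, 3, 4, 5}, Z = {1}, f(a) = 1 for every a ∈ X, and g(b) = 1 for every b ∈ Y.
Then g ∘ f is surjective onto {1}, but 5 ∈ Y has no preimage under f, so f is not surjective.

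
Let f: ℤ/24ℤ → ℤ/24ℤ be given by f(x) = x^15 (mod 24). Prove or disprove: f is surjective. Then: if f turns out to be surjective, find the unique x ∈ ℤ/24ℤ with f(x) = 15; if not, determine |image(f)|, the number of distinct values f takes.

f(0) = 0^15 = 0.
f(6): Repeated squaring mod 24: 6^1 ≡ 6, 6^2 ≡ 6² = 36 ≡ 12, 6^4 ≡ 12² = 144 ≡ 0, 6^8 ≡ 0² = 0. Since 15 = 8 + 4 + 2 + 1, 6^15 ≡ 0·0·12·6: 0·0 = 0, then 0·12 = 0, then 0·6 = 0. So 6^15 ≡ 0 (mod 24).
So f(0) = f(6) = 0 while 0 ≠ 6, therefore f is not injective.
A non-injective map from the 24-element set ℤ/24ℤ to itself takes at most 23 distinct values, so it cannot be surjective. Thus f is not surjective.
Since f is not surjective, we determine |image(f)|. Computing x^15 mod 24 for each x (by repeated squaring, reducing mod 24 at every step), the values f(0), f(1), …, f(23) are: 0, 1, 8, 3, 16, 5, 0, 7, 8, 9, 16, 11, 0, 13, 8, 15, 16, 17, 0, 19, 8, 21, 16, 23.
The distinct values are {0, 1, 3, 5, 7, 8, 9, 11, 13, 15, 16, 17, 19, 21, 23}; there are 15 of them.

15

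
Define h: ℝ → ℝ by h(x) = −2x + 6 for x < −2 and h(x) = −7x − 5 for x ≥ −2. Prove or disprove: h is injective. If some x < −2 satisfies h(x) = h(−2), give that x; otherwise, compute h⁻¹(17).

Both pieces are strictly decreasing (slopes −2 and −7), so each is injective on its own interval.
The left piece maps (−∞, −2) onto (10, ∞); the right piece maps [−2, ∞) onto (−∞, 9].
These images are disjoint, so no value is attained by both pieces. Thus h is injective.
Because the two images are disjoint, no x < −2 has h(x) = h(−2), so we compute h⁻¹(17): 17 lies in (10, ∞), so solve −2x + 6 = 17: x = (17 − 6)/(−2) = −11/2.

-11/2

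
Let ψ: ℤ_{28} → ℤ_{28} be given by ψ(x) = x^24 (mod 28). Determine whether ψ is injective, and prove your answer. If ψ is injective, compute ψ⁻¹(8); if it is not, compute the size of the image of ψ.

4

ψ(1) = 1^24 = 1.
ψ(3): Repeated squaring mod 28: 3^1 ≡ 3, 3^2 ≡ 3² = 9, 3^4 ≡ 9² = 81 ≡ 25, 3^8 ≡ 25² = 625 ≡ 9, 3^16 ≡ 9² = 81 ≡ 25. Since 24 = 16 + 8, 3^24 ≡ 25·9: 25·9 = 225 ≡ 1. So 3^24 ≡ 1 (mod 28).
So ψ(1) = ψ(3) = 1 while 1 ≠ 3, so ψ is not injective.
Since ψ is not injective, we determine |image(ψ)|. Computing x^24 mod 28 for each x (by repeated squaring, reducing mod 28 at every step), the values ψ(0), ψ(1), …, ψ(27) are: 0, 1, 8, 1, 8, 1, 8, 21, 8, 1, 8, 1, 8, 1, 0, 1, 8, 1, 8, 1, 8, 21, 8, 1, 8, 1, 8, 1.
The distinct values are {0, 1, 8, 21}; there are 4 of them.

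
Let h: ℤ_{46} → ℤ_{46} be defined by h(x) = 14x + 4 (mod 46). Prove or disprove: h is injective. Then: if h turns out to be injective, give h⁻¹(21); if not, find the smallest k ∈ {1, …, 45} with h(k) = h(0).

Recall: h is injective when h(s) = h(t) forces s = t.
We have gcd(14, 46) = 2 > 1. Taking s = 0 and t = 23: h(0) = 4 and h(23) = 14·23 + 4 = 326 ≡ 4 (mod 46).
So h(0) = h(23) while 0 ≠ 23, so h is not injective.
Since h is not injective, we find the least positive k with h(k) = h(0): this means 14k ≡ 0 (mod 46), i.e. 46 ∣ 14k. Since gcd(14, 46) = 2, dividing through by 2 this holds exactly when 23 ∣ 7k, and as gcd(7, 23) = 1, exactly when 23 ∣ k.
The smallest positive such k is 23.

23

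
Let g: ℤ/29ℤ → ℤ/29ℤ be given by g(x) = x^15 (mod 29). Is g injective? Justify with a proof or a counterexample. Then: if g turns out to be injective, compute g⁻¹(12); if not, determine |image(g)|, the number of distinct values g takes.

17

Since 29 is prime, the nonzero elements of ℤ/29ℤ form a cyclic group of order 28.
As gcd(15, 28) = 1, raising to the 15th power is a bijection on this group: if u^15 ≡ v^15 then (uv^{−1})^15 = 1, and the only element of order dividing gcd(15, 28) = 1 is 1, so u = v.
With g(0) = 0 this makes g injective on all of ℤ/29ℤ, hence bijective (finite equal-size domain and codomain). In particular g is injective.
Since g is injective, we find the preimage of 12. The inverse of x ↦ x^15 on (ℤ/29ℤ)^× is x ↦ x^15, because 15·15 = 225 = 8·28 + 1 ≡ 1 (mod 28) and x^{28} = 1 for x ≠ 0 (Fermat). So g⁻¹(12) = 12^15 mod 29.
Repeated squaring mod 29: 12^1 ≡ 12, 12^2 ≡ 12² = 144 ≡ 28, 12^4 ≡ 28² = 784 ≡ 1, 12^8 ≡ 1² = 1. Since 15 = 8 + 4 + 2 + 1, 12^15 ≡ 1·1·28·12: 1·1 = 1, then 1·28 = 28, then 28·12 = 336 ≡ 17. So 12^15 ≡ 17 (mod 29).
Hence g⁻¹(12) = 17.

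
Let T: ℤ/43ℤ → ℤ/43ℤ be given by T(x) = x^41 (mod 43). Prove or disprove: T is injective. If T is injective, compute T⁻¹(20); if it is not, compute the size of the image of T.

28

Since 43 is prime, the nonzero elements of ℤ/43ℤ form a cyclic group of order 42.
As gcd(41, 42) = 1, raising to the 41st power is a bijection on this group: if u^41 ≡ v^41 then (uv^{−1})^41 = 1, and the only element of order dividing gcd(41, 42) = 1 is 1, so u = v.
With T(0) = 0 this makes T injective on all of ℤ/43ℤ, hence bijective (finite equal-size domain and codomain). In particular T is injective.
Since T is injective, we find the preimage of 20. The inverse of x ↦ x^41 on (ℤ/43ℤ)^× is x ↦ x^41, because 41·41 = 1681 = 40·42 + 1 ≡ 1 (mod 42) and x^{42} = 1 for x ≠ 0 (Fermat). So T⁻¹(20) = 20^41 mod 43.
Repeated squaring mod 43: 20^1 ≡ 20, 20^2 ≡ 20² = 400 ≡ 13, 20^4 ≡ 13² = 169 ≡ 40, 20^8 ≡ 40² = 1600 ≡ 9, 20^16 ≡ 9² = 81 ≡ 38, 20^32 ≡ 38² = 1444 ≡ 25. Since 41 = 32 + 8 + 1, 20^41 ≡ 25·9·20: 25·9 = 225 ≡ 10, then 10·20 = 200 ≡ 28. So 20^41 ≡ 28 (mod 43).
Hence T⁻¹(20) = 28.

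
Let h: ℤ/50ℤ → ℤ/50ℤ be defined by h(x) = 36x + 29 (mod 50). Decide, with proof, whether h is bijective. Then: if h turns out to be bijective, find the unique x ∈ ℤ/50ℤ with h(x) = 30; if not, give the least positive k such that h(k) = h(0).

25

We have gcd(36, 50) = 2 > 1. Taking x_1 = 0 and x_2 = 25: h(0) = 29 and h(25) = 36·25 + 29 = 929 ≡ 29 (mod 50).
So h(0) = h(25) while 0 ≠ 25, therefore h is not injective, hence not bijective.
Since h is not bijective, we find the least positive k with h(k) = h(0): this means 36k ≡ 0 (mod 50), i.e. 50 ∣ 36k. Since gcd(36, 50) = 2, dividing through by 2 this holds exactly when 25 ∣ 18k, and as gcd(18, 25) = 1, exactly when 25 ∣ k.
The smallest positive such k is 25.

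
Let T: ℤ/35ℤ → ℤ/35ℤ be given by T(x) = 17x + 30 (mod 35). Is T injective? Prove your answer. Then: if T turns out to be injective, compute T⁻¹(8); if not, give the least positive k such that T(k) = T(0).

Suppose T(x_1) = T(x_2) in ℤ/35ℤ. Then 17x_1 + 30 ≡ 17x_2 + 30 (mod 35), hence 17(x_1 − x_2) ≡ 0 (mod 35).
Since gcd(17, 35) = 1, 17 is invertible modulo 35, hence x_1 − x_2 ≡ 0 (mod 35), i.e. x_1 = x_2.
So T is injective.
We now compute 17⁻¹ mod 35 explicitly. Euclid's algorithm: 35 = 2·17 + 1; back-substituting gives 1 = 33·17 − 16·35, so 17⁻¹ ≡ 33 (mod 35).
Since T is injective, we compute T⁻¹(8): solve 17x + 30 ≡ 8 (mod 35), i.e. 17x ≡ 13 (mod 35).
Multiplying by 17⁻¹ = 33 gives x ≡ 33·13 = 429 = 12·35 + 9 ≡ 9 (mod 35).
Check: T(9) = 17·9 + 30 = 183 = 5·35 + 8 ≡ 8 (mod 35).

9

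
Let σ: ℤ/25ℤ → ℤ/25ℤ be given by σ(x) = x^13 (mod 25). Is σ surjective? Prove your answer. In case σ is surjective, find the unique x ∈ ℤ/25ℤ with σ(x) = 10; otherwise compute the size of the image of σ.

21

σ(0) = 0^13 = 0.
σ(5): Repeated squaring mod 25: 5^1 ≡ 5, 5^2 ≡ 5² = 25 ≡ 0, 5^4 ≡ 0² = 0, 5^8 ≡ 0² = 0. Since 13 = 8 + 4 + 1, 5^13 ≡ 0·0·5: 0·0 = 0, then 0·5 = 0. So 5^13 ≡ 0 (mod 25).
So σ(0) = σ(5) = 0 while 0 ≠ 5, hence σ is not injective.
A non-injective map from the 25-element set ℤ/25ℤ to itself takes at most 24 distinct values, so it cannot be surjective. Therefore σ is not surjective.
Since σ is not surjective, we determine |image(σ)|. Computing x^13 mod 25 for each x (by repeated squaring, reducing mod 25 at every step), the values σ(0), σ(1), …, σ(24) are: 0, 1, 17, 23, 14, 0, 16, 7, 13, 4, 0, 6, 22, 3, 19, 0, 21, 12, 18, 9, 0, 11, 2, 8, 24.
The distinct values are {0, 1, 2, 3, 4, 6, 7, 8, 9, 11, 12, 13, 14, 16, 17, 18, 19, 21, 22, 23, 24}; there are 21 of them.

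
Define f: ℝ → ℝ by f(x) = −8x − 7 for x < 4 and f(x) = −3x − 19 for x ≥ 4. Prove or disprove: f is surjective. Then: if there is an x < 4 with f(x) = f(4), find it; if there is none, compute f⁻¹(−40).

3

Both pieces are strictly decreasing (slopes −8 and −3), so each is injective on its own interval.
The left piece maps (−∞, 4) onto (−39, ∞); the right piece maps [4, ∞) onto (−∞, −31].
The union (−39, ∞) ∪ (−∞, −31] covers ℝ, so f is surjective.
For the follow-up: the images overlap, so an x < 4 with f(x) = f(4) exists. f(4) = −31; solving −8x − 7 = −31 for x < 4 gives x = (−31 + 7)/(−8) = 3.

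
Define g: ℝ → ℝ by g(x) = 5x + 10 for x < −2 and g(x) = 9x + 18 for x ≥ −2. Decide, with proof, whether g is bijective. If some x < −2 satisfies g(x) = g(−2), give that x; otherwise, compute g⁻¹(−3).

-13/5

Both pieces are strictly increasing (slopes 5 and 9), so each is injective on its own interval.
The left piece maps (−∞, −2) onto (−∞, 0); the right piece maps [−2, ∞) onto [0, ∞).
Since 0 = 0, the images partition ℝ: g is injective and surjective, hence bijective.
Because the two images are disjoint, no x < −2 has g(x) = g(−2), so we compute g⁻¹(−3): −3 lies in (−∞, 0), so solve 5x + 10 = −3: x = (−3 − 10)/5 = −13/5.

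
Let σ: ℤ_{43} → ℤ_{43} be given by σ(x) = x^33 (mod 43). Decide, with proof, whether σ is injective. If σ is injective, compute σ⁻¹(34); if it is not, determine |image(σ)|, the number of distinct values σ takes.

15

σ(1) = 1^33 = 1.
σ(6): Repeated squaring mod 43: 6^1 ≡ 6, 6^2 ≡ 6² = 36, 6^4 ≡ 36² = 1296 ≡ 6, 6^8 ≡ 6² = 36, 6^16 ≡ 36² = 1296 ≡ 6, 6^32 ≡ 6² = 36. Since 33 = 32 + 1, 6^33 ≡ 36·6: 36·6 = 216 ≡ 1. So 6^33 ≡ 1 (mod 43).
So σ(1) = σ(6) = 1 while 1 ≠ 6, hence σ is not injective.
Since σ is not injective, we determine |image(σ)|. Computing x^33 mod 43 for each x (by repeated squaring, reducing mod 43 at every step), the values σ(0), σ(1), …, σ(42) are: 0, 1, 32, 39, 35, 2, 1, 42, 2, 16, 21, 16, 32, 41, 11, 35, 21, 21, 39, 8, 27, 4, 39, 16, 35, 4, 22, 22, 8, 32, 2, 11, 27, 22, 27, 41, 1, 42, 41, 8, 4, 11, 42.
The distinct values are {0, 1, 2, 4, 8, 11, 16, 21, 22, 27, 32, 35, 39, 41, 42}; there are 15 of them.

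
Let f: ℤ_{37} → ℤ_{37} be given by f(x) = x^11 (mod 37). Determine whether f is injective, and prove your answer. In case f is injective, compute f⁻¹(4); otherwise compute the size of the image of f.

Since 37 is prime, the nonzero elements of ℤ_{37} form a cyclic group of order 36.
As gcd(11, 36) = 1, raising to the 11th power is a bijection on this group: if a^11 ≡ b^11 then (ab^{−1})^11 = 1, and the only element of order dividing gcd(11, 36) = 1 is 1, so a = b.
With f(0) = 0 this makes f injective on all of ℤ_{37}, hence bijective (finite equal-size domain and codomain). In particular f is injective.
Since f is injective, we find the preimage of 4. The inverse of x ↦ x^11 on (ℤ_{37})^× is x ↦ x^23, because 11·23 = 253 = 7·36 + 1 ≡ 1 (mod 36) and x^{36} = 1 for x ≠ 0 (Fermat). So f⁻¹(4) = 4^23 mod 37.
Repeated squaring mod 37: 4^1 ≡ 4, 4^2 ≡ 4² = 16, 4^4 ≡ 16² = 256 ≡ 34, 4^8 ≡ 34² = 1156 ≡ 9, 4^16 ≡ 9² = 81 ≡ 7. Since 23 = 16 + 4 + 2 + 1, 4^23 ≡ 7·34·16·4: 7·34 = 238 ≡ 16, then 16·16 = 256 ≡ 34, then 34·4 = 136 ≡ 25. So 4^23 ≡ 25 (mod 37).
Hence f⁻¹(4) = 25.

25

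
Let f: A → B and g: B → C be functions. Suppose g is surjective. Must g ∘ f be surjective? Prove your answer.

No. Take A = {1}, B = C = {1, 2, 3, 4, 5}, f(1) = 1, and g = identity (surjective).
Then (g ∘ f)(1) = 1, and 5 ∈ C has no preimage under g ∘ f, so g ∘ f is not surjective.

not surjective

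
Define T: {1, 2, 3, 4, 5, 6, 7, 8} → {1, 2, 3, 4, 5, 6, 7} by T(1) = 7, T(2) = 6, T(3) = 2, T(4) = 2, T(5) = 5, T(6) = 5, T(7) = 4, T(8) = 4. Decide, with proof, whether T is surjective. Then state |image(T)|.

5

No element maps to 1, so T is not surjective.
The image of T is {2, 4, 5, 6, 7}, which has 5 elements.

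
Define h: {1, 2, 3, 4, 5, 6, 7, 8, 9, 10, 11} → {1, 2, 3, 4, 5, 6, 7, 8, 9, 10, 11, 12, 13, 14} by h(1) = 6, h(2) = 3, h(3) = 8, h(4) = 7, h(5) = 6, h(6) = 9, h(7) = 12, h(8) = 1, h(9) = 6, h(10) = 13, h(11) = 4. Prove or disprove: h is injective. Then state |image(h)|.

h(1) = 6 = h(5) with 1 ≠ 5, so h is not injective.
The image of h is {1, 3, 4, 6, 7, 8, 9, 12, 13}, which has 9 elements.

9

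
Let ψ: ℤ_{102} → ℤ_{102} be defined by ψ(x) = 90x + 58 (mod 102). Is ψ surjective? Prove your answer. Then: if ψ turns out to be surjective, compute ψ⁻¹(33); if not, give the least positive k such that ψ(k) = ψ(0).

17

Since gcd(90, 102) = 6, we have 90x ≡ 0 (mod 6) for all x, so ψ(x) ≡ 4 (mod 6).
But 0 ≢ 4 (mod 6), so 0 ∈ ℤ_{102} has no preimage. Hence ψ is not surjective.
Since ψ is not surjective, we find the least positive k with ψ(k) = ψ(0): this means 90k ≡ 0 (mod 102), i.e. 102 ∣ 90k. Since gcd(90, 102) = 6, dividing through by 6 this holds exactly when 17 ∣ 15k, and as gcd(15, 17) = 1, exactly when 17 ∣ k.
The smallest positive such k is 17.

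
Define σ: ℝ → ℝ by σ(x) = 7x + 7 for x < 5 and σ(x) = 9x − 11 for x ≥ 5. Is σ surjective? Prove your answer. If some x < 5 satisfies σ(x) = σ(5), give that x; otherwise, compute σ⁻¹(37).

27/7

Both pieces are strictly increasing (slopes 7 and 9), so each is injective on its own interval.
The left piece maps (−∞, 5) onto (−∞, 42); the right piece maps [5, ∞) onto [34, ∞).
The union (−∞, 42) ∪ [34, ∞) covers ℝ, so σ is surjective.
For the follow-up: the images overlap, so an x < 5 with σ(x) = σ(5) exists. σ(5) = 34; solving 7x + 7 = 34 for x < 5 gives x = (34 − 7)/7 = 27/7.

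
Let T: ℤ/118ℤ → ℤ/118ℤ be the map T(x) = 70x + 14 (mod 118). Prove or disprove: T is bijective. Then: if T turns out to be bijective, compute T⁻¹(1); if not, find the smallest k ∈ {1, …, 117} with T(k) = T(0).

We have gcd(70, 118) = 2 > 1. Taking u = 0 and v = 59: T(0) = 14 and T(59) = 70·59 + 14 = 4144 ≡ 14 (mod 118).
So T(0) = T(59) while 0 ≠ 59, hence T is not injective, hence not bijective.
Since T is not bijective, we find the least positive k with T(k) = T(0): this means 70k ≡ 0 (mod 118), i.e. 118 ∣ 70k. Since gcd(70, 118) = 2, dividing through by 2 this holds exactly when 59 ∣ 35k, and as gcd(35, 59) = 1, exactly when 59 ∣ k.
The smallest positive such k is 59.

59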